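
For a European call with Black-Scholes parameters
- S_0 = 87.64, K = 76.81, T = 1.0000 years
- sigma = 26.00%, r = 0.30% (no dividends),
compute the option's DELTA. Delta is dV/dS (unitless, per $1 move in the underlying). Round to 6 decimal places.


d1 = 0.6488564412; d2 = 0.3888564412
phi(d1) = 0.3232123072; exp(-qT) = 1.0000000000; exp(-rT) = 0.9970044955
N(d1) = 0.7417844141
Delta = exp(-qT) * N(d1) = 1.0000000000 * 0.7417844141 = 0.741784

Answer: Delta = 0.741784


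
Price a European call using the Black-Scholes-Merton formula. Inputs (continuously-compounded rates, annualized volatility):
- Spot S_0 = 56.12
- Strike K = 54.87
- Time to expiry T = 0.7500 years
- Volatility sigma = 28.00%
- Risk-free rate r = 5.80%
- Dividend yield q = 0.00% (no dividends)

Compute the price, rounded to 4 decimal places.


Answer: Price = 7.2276

Derivation:
d1 = (ln(S/K) + (r - q + 0.5*sigma^2) * T) / (sigma * sqrt(T)) = 0.39352815
d2 = d1 - sigma * sqrt(T) = 0.15104103
exp(-rT) = 0.95743255; exp(-qT) = 1.00000000
C = S_0 * exp(-qT) * N(d1) - K * exp(-rT) * N(d2)
N(d1) = 0.65303528; N(d2) = 0.56002833
C = 56.1200 * 1.00000000 * 0.65303528 - 54.8700 * 0.95743255 * 0.56002833 = 7.2276


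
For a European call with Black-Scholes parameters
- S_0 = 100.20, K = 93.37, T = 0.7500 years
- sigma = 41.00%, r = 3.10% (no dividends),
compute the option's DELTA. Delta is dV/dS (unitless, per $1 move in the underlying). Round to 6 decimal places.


d1 = 0.4418436098; d2 = 0.0867731943
phi(d1) = 0.3618406270; exp(-qT) = 1.0000000000; exp(-rT) = 0.9770181987
N(d1) = 0.6706988107
Delta = exp(-qT) * N(d1) = 1.0000000000 * 0.6706988107 = 0.670699

Answer: Delta = 0.670699


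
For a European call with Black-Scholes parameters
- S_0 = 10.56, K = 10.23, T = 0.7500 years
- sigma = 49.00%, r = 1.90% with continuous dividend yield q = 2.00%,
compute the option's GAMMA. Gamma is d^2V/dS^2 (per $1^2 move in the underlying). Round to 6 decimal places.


d1 = 0.2852256395; d2 = -0.1391268083
phi(d1) = 0.3830401880; exp(-qT) = 0.9851119396; exp(-rT) = 0.9858510507
Gamma = exp(-qT) * phi(d1) / (S * sigma * sqrt(T)) = 0.9851119396 * 0.3830401880 / (10.5600 * 0.4900 * 0.8660254038) = 0.084205

Answer: Gamma = 0.084205


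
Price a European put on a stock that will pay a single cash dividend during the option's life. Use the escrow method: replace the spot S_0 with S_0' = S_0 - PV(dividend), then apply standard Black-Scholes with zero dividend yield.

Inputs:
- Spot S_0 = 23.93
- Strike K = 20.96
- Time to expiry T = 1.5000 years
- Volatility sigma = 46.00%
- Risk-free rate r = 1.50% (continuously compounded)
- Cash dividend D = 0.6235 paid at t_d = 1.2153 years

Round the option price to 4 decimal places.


Answer: Price = 3.5706

Derivation:
PV(D) = D * exp(-r * t_d) = 0.6235 * 0.98193565 = 0.61223688
S_0' = S_0 - PV(D) = 23.9300 - 0.61223688 = 23.31776312
d1 = (ln(S_0'/K) + (r + sigma^2/2)*T) / (sigma*sqrt(T)) = 0.51084211
d2 = d1 - sigma*sqrt(T) = -0.05254053
exp(-rT) = 0.97775124
N(-d1) = 0.30473081; N(-d2) = 0.52095100
P = K * exp(-rT) * N(-d2) - S_0' * N(-d1) = 20.9600 * 0.97775124 * 0.52095100 - 23.31776312 * 0.30473081 = 3.5706


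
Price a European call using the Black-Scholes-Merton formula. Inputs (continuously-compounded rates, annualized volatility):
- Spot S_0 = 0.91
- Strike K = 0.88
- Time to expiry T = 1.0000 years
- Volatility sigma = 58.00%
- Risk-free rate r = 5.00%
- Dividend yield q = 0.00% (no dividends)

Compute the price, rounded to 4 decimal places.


d1 = (ln(S/K) + (r - q + 0.5*sigma^2) * T) / (sigma * sqrt(T)) = 0.43400464
d2 = d1 - sigma * sqrt(T) = -0.14599536
exp(-rT) = 0.95122942; exp(-qT) = 1.00000000
C = S_0 * exp(-qT) * N(d1) - K * exp(-rT) * N(d2)
N(d1) = 0.66785746; N(d2) = 0.44196253
C = 0.9100 * 1.00000000 * 0.66785746 - 0.8800 * 0.95122942 * 0.44196253 = 0.2378

Answer: Price = 0.2378


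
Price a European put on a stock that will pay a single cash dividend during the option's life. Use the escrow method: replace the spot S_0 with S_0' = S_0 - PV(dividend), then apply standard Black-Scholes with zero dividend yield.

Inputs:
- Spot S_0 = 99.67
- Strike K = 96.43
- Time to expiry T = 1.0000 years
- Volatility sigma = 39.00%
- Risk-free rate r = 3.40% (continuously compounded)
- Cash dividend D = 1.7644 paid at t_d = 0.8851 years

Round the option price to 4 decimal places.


Answer: Price = 12.5204

Derivation:
PV(D) = D * exp(-r * t_d) = 1.7644 * 0.97035490 = 1.71209418
S_0' = S_0 - PV(D) = 99.6700 - 1.71209418 = 97.95790582
d1 = (ln(S_0'/K) + (r + sigma^2/2)*T) / (sigma*sqrt(T)) = 0.32248845
d2 = d1 - sigma*sqrt(T) = -0.06751155
exp(-rT) = 0.96657150
N(-d1) = 0.37354134; N(-d2) = 0.52691276
P = K * exp(-rT) * N(-d2) - S_0' * N(-d1) = 96.4300 * 0.96657150 * 0.52691276 - 97.95790582 * 0.37354134 = 12.5204


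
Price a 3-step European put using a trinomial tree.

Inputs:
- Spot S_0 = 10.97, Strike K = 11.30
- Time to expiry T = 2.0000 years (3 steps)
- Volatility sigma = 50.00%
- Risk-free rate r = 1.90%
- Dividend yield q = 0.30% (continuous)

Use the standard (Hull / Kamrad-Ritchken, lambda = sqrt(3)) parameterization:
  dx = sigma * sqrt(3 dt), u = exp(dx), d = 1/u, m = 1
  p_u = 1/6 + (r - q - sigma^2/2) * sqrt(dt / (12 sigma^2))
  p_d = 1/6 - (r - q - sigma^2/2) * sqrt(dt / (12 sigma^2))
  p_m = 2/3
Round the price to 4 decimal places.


dt = T/N = 0.666667; dx = sigma*sqrt(3*dt) = 0.707107
u = exp(dx) = 2.028115; d = 1/u = 0.493069
p_u = 0.115284, p_m = 0.666667, p_d = 0.218050
Discount per step: exp(-r*dt) = 0.987413
Stock lattice S(k, j) with j the centered position index:
  k=0: S(0,+0) = 10.9700
  k=1: S(1,-1) = 5.4090; S(1,+0) = 10.9700; S(1,+1) = 22.2484
  k=2: S(2,-2) = 2.6670; S(2,-1) = 5.4090; S(2,+0) = 10.9700; S(2,+1) = 22.2484; S(2,+2) = 45.1224
  k=3: S(3,-3) = 1.3150; S(3,-2) = 2.6670; S(3,-1) = 5.4090; S(3,+0) = 10.9700; S(3,+1) = 22.2484; S(3,+2) = 45.1224; S(3,+3) = 91.5133
Terminal payoffs V(N, j) = max(K - S_T, 0):
  V(3,-3) = 9.984990; V(3,-2) = 8.633009; V(3,-1) = 5.891036; V(3,+0) = 0.330000; V(3,+1) = 0.000000; V(3,+2) = 0.000000; V(3,+3) = 0.000000
Backward induction: V(k, j) = exp(-r*dt) * [p_u * V(k+1, j+1) + p_m * V(k+1, j) + p_d * V(k+1, j-1)]
  V(2,-2) = exp(-r*dt) * [p_u*5.891036 + p_m*8.633009 + p_d*9.984990] = 8.503310
  V(2,-1) = exp(-r*dt) * [p_u*0.330000 + p_m*5.891036 + p_d*8.633009] = 5.774222
  V(2,+0) = exp(-r*dt) * [p_u*0.000000 + p_m*0.330000 + p_d*5.891036] = 1.485602
  V(2,+1) = exp(-r*dt) * [p_u*0.000000 + p_m*0.000000 + p_d*0.330000] = 0.071051
  V(2,+2) = exp(-r*dt) * [p_u*0.000000 + p_m*0.000000 + p_d*0.000000] = 0.000000
  V(1,-1) = exp(-r*dt) * [p_u*1.485602 + p_m*5.774222 + p_d*8.503310] = 5.800945
  V(1,+0) = exp(-r*dt) * [p_u*0.071051 + p_m*1.485602 + p_d*5.774222] = 2.229243
  V(1,+1) = exp(-r*dt) * [p_u*0.000000 + p_m*0.071051 + p_d*1.485602] = 0.366629
  V(0,+0) = exp(-r*dt) * [p_u*0.366629 + p_m*2.229243 + p_d*5.800945] = 2.758164

Answer: Price = V(0,0) = 2.7582


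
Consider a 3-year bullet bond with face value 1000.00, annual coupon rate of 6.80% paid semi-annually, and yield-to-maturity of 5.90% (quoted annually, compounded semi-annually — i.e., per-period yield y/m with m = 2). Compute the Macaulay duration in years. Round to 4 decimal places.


Answer: Macaulay duration = 2.7673 years

Derivation:
Coupon per period c = face * coupon_rate / m = 34.000000
Periods per year m = 2; per-period yield y/m = 0.029500
Number of cashflows N = 6
Cashflows (t years, CF_t, discount factor 1/(1+y/m)^(m*t), PV):
  t = 0.5000: CF_t = 34.000000, DF = 0.971345, PV = 33.025741
  t = 1.0000: CF_t = 34.000000, DF = 0.943512, PV = 32.079398
  t = 1.5000: CF_t = 34.000000, DF = 0.916476, PV = 31.160173
  t = 2.0000: CF_t = 34.000000, DF = 0.890214, PV = 30.267288
  t = 2.5000: CF_t = 34.000000, DF = 0.864706, PV = 29.399989
  t = 3.0000: CF_t = 1034.000000, DF = 0.839928, PV = 868.485222
Price P = sum_t PV_t = 1024.417811
Macaulay numerator sum_t t * PV_t:
  t * PV_t at t = 0.5000: 16.512870
  t * PV_t at t = 1.0000: 32.079398
  t * PV_t at t = 1.5000: 46.740260
  t * PV_t at t = 2.0000: 60.534577
  t * PV_t at t = 2.5000: 73.499972
  t * PV_t at t = 3.0000: 2605.455666
Macaulay duration D = (sum_t t * PV_t) / P = 2834.822743 / 1024.417811 = 2.767252


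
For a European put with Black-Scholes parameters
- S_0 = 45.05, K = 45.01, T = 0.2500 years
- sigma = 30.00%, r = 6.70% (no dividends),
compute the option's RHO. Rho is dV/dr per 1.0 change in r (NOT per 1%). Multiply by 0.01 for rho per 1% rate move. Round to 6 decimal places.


d1 = 0.1925886450; d2 = 0.0425886450
phi(d1) = 0.3916119996; exp(-qT) = 1.0000000000; exp(-rT) = 0.9833895013
N(-d2) = 0.4830147236
Rho = -K*T*exp(-rT)*N(-d2) = -45.0100 * 0.2500 * 0.9833895013 * 0.4830147236 = -5.344843

Answer: Rho = -5.344843


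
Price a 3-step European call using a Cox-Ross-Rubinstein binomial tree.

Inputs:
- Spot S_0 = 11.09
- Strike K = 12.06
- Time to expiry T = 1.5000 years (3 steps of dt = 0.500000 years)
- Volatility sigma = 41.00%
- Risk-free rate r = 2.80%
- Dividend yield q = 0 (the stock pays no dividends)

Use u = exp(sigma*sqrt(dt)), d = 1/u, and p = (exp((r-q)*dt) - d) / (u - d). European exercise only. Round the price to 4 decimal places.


Answer: Price = V(0,0) = 2.1643

Derivation:
dt = T/N = 0.500000
u = exp(sigma*sqrt(dt)) = 1.336312; d = 1/u = 0.748328
p = (exp((r-q)*dt) - d) / (u - d) = 0.452003
Discount per step: exp(-r*dt) = 0.986098
Stock lattice S(k, i) with i counting down-moves:
  k=0: S(0,0) = 11.0900
  k=1: S(1,0) = 14.8197; S(1,1) = 8.2990
  k=2: S(2,0) = 19.8038; S(2,1) = 11.0900; S(2,2) = 6.2103
  k=3: S(3,0) = 26.4640; S(3,1) = 14.8197; S(3,2) = 8.2990; S(3,3) = 4.6474
Terminal payoffs V(N, i) = max(S_T - K, 0):
  V(3,0) = 14.403995; V(3,1) = 2.759703; V(3,2) = 0.000000; V(3,3) = 0.000000
Backward induction: V(k, i) = exp(-r*dt) * [p * V(k+1, i) + (1-p) * V(k+1, i+1)].
  V(2,0) = exp(-r*dt) * [p*14.403995 + (1-p)*2.759703] = 7.911415
  V(2,1) = exp(-r*dt) * [p*2.759703 + (1-p)*0.000000] = 1.230051
  V(2,2) = exp(-r*dt) * [p*0.000000 + (1-p)*0.000000] = 0.000000
  V(1,0) = exp(-r*dt) * [p*7.911415 + (1-p)*1.230051] = 4.190959
  V(1,1) = exp(-r*dt) * [p*1.230051 + (1-p)*0.000000] = 0.548257
  V(0,0) = exp(-r*dt) * [p*4.190959 + (1-p)*0.548257] = 2.164255


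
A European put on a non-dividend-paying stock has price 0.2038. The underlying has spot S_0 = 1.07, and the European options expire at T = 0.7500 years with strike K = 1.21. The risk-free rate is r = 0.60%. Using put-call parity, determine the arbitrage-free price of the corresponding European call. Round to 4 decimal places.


Put-call parity: C - P = S_0 * exp(-qT) - K * exp(-rT).
S_0 * exp(-qT) = 1.0700 * 1.00000000 = 1.07000000
K * exp(-rT) = 1.2100 * 0.99551011 = 1.20456723
C = P + S*exp(-qT) - K*exp(-rT)
C = 0.2038 + 1.07000000 - 1.20456723 = 0.0692

Answer: Call price = 0.0692


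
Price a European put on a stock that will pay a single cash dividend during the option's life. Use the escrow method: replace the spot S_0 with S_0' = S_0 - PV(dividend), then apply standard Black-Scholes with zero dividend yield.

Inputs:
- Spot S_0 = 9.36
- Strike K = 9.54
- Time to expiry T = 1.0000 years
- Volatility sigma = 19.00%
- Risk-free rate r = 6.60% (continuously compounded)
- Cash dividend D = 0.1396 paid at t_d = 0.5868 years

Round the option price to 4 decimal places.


PV(D) = D * exp(-r * t_d) = 0.1396 * 0.96201157 = 0.13429682
S_0' = S_0 - PV(D) = 9.3600 - 0.13429682 = 9.22570318
d1 = (ln(S_0'/K) + (r + sigma^2/2)*T) / (sigma*sqrt(T)) = 0.26605225
d2 = d1 - sigma*sqrt(T) = 0.07605225
exp(-rT) = 0.93613086
N(-d1) = 0.39509948; N(-d2) = 0.46968876
P = K * exp(-rT) * N(-d2) - S_0' * N(-d1) = 9.5400 * 0.93613086 * 0.46968876 - 9.22570318 * 0.39509948 = 0.5496

Answer: Price = 0.5496


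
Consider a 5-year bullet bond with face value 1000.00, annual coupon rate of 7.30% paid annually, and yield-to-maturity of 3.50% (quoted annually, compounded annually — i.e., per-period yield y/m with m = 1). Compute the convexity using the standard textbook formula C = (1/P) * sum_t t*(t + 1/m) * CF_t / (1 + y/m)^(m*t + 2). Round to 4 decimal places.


Answer: Convexity = 23.6773

Derivation:
Coupon per period c = face * coupon_rate / m = 73.000000
Periods per year m = 1; per-period yield y/m = 0.035000
Number of cashflows N = 5
Cashflows (t years, CF_t, discount factor 1/(1+y/m)^(m*t), PV):
  t = 1.0000: CF_t = 73.000000, DF = 0.966184, PV = 70.531401
  t = 2.0000: CF_t = 73.000000, DF = 0.933511, PV = 68.146281
  t = 3.0000: CF_t = 73.000000, DF = 0.901943, PV = 65.841818
  t = 4.0000: CF_t = 73.000000, DF = 0.871442, PV = 63.615283
  t = 5.0000: CF_t = 1073.000000, DF = 0.841973, PV = 903.437208
Price P = sum_t PV_t = 1171.571990
Convexity numerator sum_t t*(t + 1/m) * CF_t / (1+y/m)^(m*t + 2):
  t = 1.0000: term = 131.683635
  t = 2.0000: term = 381.691696
  t = 3.0000: term = 737.568494
  t = 4.0000: term = 1187.710941
  t = 5.0000: term = 25301.049024
Convexity = (1/P) * sum = 27739.703790 / 1171.571990 = 23.677336


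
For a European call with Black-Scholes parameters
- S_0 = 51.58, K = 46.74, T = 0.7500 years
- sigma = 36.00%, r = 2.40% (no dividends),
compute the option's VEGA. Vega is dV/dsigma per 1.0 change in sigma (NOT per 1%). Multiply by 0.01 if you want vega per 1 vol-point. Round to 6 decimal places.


Answer: Vega = 15.488242

Derivation:
d1 = 0.5296664978; d2 = 0.2178973524
phi(d1) = 0.3467289831; exp(-qT) = 1.0000000000; exp(-rT) = 0.9821610324
Vega = S * exp(-qT) * phi(d1) * sqrt(T) = 51.5800 * 1.0000000000 * 0.3467289831 * 0.8660254038 = 15.488242


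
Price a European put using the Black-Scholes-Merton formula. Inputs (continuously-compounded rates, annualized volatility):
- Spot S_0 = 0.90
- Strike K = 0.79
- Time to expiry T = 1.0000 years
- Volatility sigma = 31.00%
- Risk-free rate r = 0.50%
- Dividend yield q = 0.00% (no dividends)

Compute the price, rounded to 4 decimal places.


d1 = (ln(S/K) + (r - q + 0.5*sigma^2) * T) / (sigma * sqrt(T)) = 0.59165103
d2 = d1 - sigma * sqrt(T) = 0.28165103
exp(-rT) = 0.99501248; exp(-qT) = 1.00000000
P = K * exp(-rT) * N(-d2) - S_0 * exp(-qT) * N(-d1)
N(-d1) = 0.27704215; N(-d2) = 0.38910556
P = 0.7900 * 0.99501248 * 0.38910556 - 0.9000 * 1.00000000 * 0.27704215 = 0.0565

Answer: Price = 0.0565


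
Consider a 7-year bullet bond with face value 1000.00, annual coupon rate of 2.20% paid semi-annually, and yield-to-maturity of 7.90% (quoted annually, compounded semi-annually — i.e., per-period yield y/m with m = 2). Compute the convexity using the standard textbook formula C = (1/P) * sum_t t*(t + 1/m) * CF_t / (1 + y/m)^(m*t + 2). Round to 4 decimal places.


Coupon per period c = face * coupon_rate / m = 11.000000
Periods per year m = 2; per-period yield y/m = 0.039500
Number of cashflows N = 14
Cashflows (t years, CF_t, discount factor 1/(1+y/m)^(m*t), PV):
  t = 0.5000: CF_t = 11.000000, DF = 0.962001, PV = 10.582011
  t = 1.0000: CF_t = 11.000000, DF = 0.925446, PV = 10.179904
  t = 1.5000: CF_t = 11.000000, DF = 0.890280, PV = 9.793078
  t = 2.0000: CF_t = 11.000000, DF = 0.856450, PV = 9.420950
  t = 2.5000: CF_t = 11.000000, DF = 0.823906, PV = 9.062963
  t = 3.0000: CF_t = 11.000000, DF = 0.792598, PV = 8.718579
  t = 3.5000: CF_t = 11.000000, DF = 0.762480, PV = 8.387282
  t = 4.0000: CF_t = 11.000000, DF = 0.733507, PV = 8.068573
  t = 4.5000: CF_t = 11.000000, DF = 0.705634, PV = 7.761975
  t = 5.0000: CF_t = 11.000000, DF = 0.678821, PV = 7.467027
  t = 5.5000: CF_t = 11.000000, DF = 0.653026, PV = 7.183288
  t = 6.0000: CF_t = 11.000000, DF = 0.628212, PV = 6.910330
  t = 6.5000: CF_t = 11.000000, DF = 0.604340, PV = 6.647744
  t = 7.0000: CF_t = 1011.000000, DF = 0.581376, PV = 587.771121
Price P = sum_t PV_t = 697.954825
Convexity numerator sum_t t*(t + 1/m) * CF_t / (1+y/m)^(m*t + 2):
  t = 0.5000: term = 4.896539
  t = 1.0000: term = 14.131425
  t = 1.5000: term = 27.188890
  t = 2.0000: term = 43.592897
  t = 2.5000: term = 62.904613
  t = 3.0000: term = 84.720017
  t = 3.5000: term = 108.667651
  t = 4.0000: term = 134.406494
  t = 4.5000: term = 161.623971
  t = 5.0000: term = 190.034064
  t = 5.5000: term = 219.375542
  t = 6.0000: term = 249.410298
  t = 6.5000: term = 279.921771
  t = 7.0000: term = 28557.393137
Convexity = (1/P) * sum = 30138.267307 / 697.954825 = 43.180828

Answer: Convexity = 43.1808


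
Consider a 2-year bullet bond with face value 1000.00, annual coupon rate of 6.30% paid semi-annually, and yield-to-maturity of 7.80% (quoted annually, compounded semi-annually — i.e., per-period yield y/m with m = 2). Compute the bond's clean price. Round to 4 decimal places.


Coupon per period c = face * coupon_rate / m = 31.500000
Periods per year m = 2; per-period yield y/m = 0.039000
Number of cashflows N = 4
Cashflows (t years, CF_t, discount factor 1/(1+y/m)^(m*t), PV):
  t = 0.5000: CF_t = 31.500000, DF = 0.962464, PV = 30.317613
  t = 1.0000: CF_t = 31.500000, DF = 0.926337, PV = 29.179608
  t = 1.5000: CF_t = 31.500000, DF = 0.891566, PV = 28.084320
  t = 2.0000: CF_t = 1031.500000, DF = 0.858100, PV = 885.129962
Price P = sum_t PV_t = 972.711503

Answer: Price = 972.7115


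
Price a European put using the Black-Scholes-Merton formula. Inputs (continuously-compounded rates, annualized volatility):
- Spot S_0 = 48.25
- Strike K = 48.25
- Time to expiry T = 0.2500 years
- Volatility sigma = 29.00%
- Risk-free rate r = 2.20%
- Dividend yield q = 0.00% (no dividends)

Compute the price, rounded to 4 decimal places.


d1 = (ln(S/K) + (r - q + 0.5*sigma^2) * T) / (sigma * sqrt(T)) = 0.11043103
d2 = d1 - sigma * sqrt(T) = -0.03456897
exp(-rT) = 0.99451510; exp(-qT) = 1.00000000
P = K * exp(-rT) * N(-d2) - S_0 * exp(-qT) * N(-d1)
N(-d1) = 0.45603377; N(-d2) = 0.51378828
P = 48.2500 * 0.99451510 * 0.51378828 - 48.2500 * 1.00000000 * 0.45603377 = 2.6507

Answer: Price = 2.6507


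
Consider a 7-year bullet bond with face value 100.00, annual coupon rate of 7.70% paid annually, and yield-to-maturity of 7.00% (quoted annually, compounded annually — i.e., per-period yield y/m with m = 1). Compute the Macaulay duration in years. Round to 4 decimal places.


Answer: Macaulay duration = 5.6925 years

Derivation:
Coupon per period c = face * coupon_rate / m = 7.700000
Periods per year m = 1; per-period yield y/m = 0.070000
Number of cashflows N = 7
Cashflows (t years, CF_t, discount factor 1/(1+y/m)^(m*t), PV):
  t = 1.0000: CF_t = 7.700000, DF = 0.934579, PV = 7.196262
  t = 2.0000: CF_t = 7.700000, DF = 0.873439, PV = 6.725478
  t = 3.0000: CF_t = 7.700000, DF = 0.816298, PV = 6.285494
  t = 4.0000: CF_t = 7.700000, DF = 0.762895, PV = 5.874293
  t = 5.0000: CF_t = 7.700000, DF = 0.712986, PV = 5.489994
  t = 6.0000: CF_t = 7.700000, DF = 0.666342, PV = 5.130835
  t = 7.0000: CF_t = 107.700000, DF = 0.622750, PV = 67.070147
Price P = sum_t PV_t = 103.772503
Macaulay numerator sum_t t * PV_t:
  t * PV_t at t = 1.0000: 7.196262
  t * PV_t at t = 2.0000: 13.450956
  t * PV_t at t = 3.0000: 18.856481
  t * PV_t at t = 4.0000: 23.497173
  t * PV_t at t = 5.0000: 27.449968
  t * PV_t at t = 6.0000: 30.785011
  t * PV_t at t = 7.0000: 469.491030
Macaulay duration D = (sum_t t * PV_t) / P = 590.726881 / 103.772503 = 5.692518


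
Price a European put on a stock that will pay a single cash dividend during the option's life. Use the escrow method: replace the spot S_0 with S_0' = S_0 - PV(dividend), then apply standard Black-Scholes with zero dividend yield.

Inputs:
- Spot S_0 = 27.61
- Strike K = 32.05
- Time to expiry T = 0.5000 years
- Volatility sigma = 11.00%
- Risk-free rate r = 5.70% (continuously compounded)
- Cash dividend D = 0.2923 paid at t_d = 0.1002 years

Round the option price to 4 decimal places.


Answer: Price = 3.8729

Derivation:
PV(D) = D * exp(-r * t_d) = 0.2923 * 0.99430488 = 0.29063532
S_0' = S_0 - PV(D) = 27.6100 - 0.29063532 = 27.31936468
d1 = (ln(S_0'/K) + (r + sigma^2/2)*T) / (sigma*sqrt(T)) = -1.64789826
d2 = d1 - sigma*sqrt(T) = -1.72568000
exp(-rT) = 0.97190229
N(-d1) = 0.95031322; N(-d2) = 0.95779750
P = K * exp(-rT) * N(-d2) - S_0' * N(-d1) = 32.0500 * 0.97190229 * 0.95779750 - 27.31936468 * 0.95031322 = 3.8729


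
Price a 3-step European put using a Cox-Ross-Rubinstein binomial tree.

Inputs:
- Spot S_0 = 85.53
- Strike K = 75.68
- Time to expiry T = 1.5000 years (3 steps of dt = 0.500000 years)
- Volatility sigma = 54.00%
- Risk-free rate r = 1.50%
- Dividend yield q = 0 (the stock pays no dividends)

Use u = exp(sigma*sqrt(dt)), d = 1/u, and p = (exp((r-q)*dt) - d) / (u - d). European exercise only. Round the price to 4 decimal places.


Answer: Price = V(0,0) = 16.6776

Derivation:
dt = T/N = 0.500000
u = exp(sigma*sqrt(dt)) = 1.464974; d = 1/u = 0.682606
p = (exp((r-q)*dt) - d) / (u - d) = 0.415306
Discount per step: exp(-r*dt) = 0.992528
Stock lattice S(k, i) with i counting down-moves:
  k=0: S(0,0) = 85.5300
  k=1: S(1,0) = 125.2992; S(1,1) = 58.3833
  k=2: S(2,0) = 183.5602; S(2,1) = 85.5300; S(2,2) = 39.8528
  k=3: S(3,0) = 268.9109; S(3,1) = 125.2992; S(3,2) = 58.3833; S(3,3) = 27.2037
Terminal payoffs V(N, i) = max(K - S_T, 0):
  V(3,0) = 0.000000; V(3,1) = 0.000000; V(3,2) = 17.296721; V(3,3) = 48.476267
Backward induction: V(k, i) = exp(-r*dt) * [p * V(k+1, i) + (1-p) * V(k+1, i+1)].
  V(2,0) = exp(-r*dt) * [p*0.000000 + (1-p)*0.000000] = 0.000000
  V(2,1) = exp(-r*dt) * [p*0.000000 + (1-p)*17.296721] = 10.037722
  V(2,2) = exp(-r*dt) * [p*17.296721 + (1-p)*48.476267] = 35.261755
  V(1,0) = exp(-r*dt) * [p*0.000000 + (1-p)*10.037722] = 5.825142
  V(1,1) = exp(-r*dt) * [p*10.037722 + (1-p)*35.261755] = 24.600861
  V(0,0) = exp(-r*dt) * [p*5.825142 + (1-p)*24.600861] = 16.677639


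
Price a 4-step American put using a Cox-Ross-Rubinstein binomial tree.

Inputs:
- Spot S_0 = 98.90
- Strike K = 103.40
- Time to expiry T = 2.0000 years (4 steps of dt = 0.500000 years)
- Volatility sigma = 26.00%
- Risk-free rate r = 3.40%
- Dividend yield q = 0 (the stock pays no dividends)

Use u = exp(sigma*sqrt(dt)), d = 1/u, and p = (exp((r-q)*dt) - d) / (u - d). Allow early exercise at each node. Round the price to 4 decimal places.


dt = T/N = 0.500000
u = exp(sigma*sqrt(dt)) = 1.201833; d = 1/u = 0.832062
p = (exp((r-q)*dt) - d) / (u - d) = 0.500535
Discount per step: exp(-r*dt) = 0.983144
Stock lattice S(k, i) with i counting down-moves:
  k=0: S(0,0) = 98.9000
  k=1: S(1,0) = 118.8613; S(1,1) = 82.2910
  k=2: S(2,0) = 142.8514; S(2,1) = 98.9000; S(2,2) = 68.4712
  k=3: S(3,0) = 171.6835; S(3,1) = 118.8613; S(3,2) = 82.2910; S(3,3) = 56.9723
  k=4: S(4,0) = 206.3348; S(4,1) = 142.8514; S(4,2) = 98.9000; S(4,3) = 68.4712; S(4,4) = 47.4045
Terminal payoffs V(N, i) = max(K - S_T, 0):
  V(4,0) = 0.000000; V(4,1) = 0.000000; V(4,2) = 4.500000; V(4,3) = 34.928766; V(4,4) = 55.995451
Backward induction: V(k, i) = exp(-r*dt) * [p * V(k+1, i) + (1-p) * V(k+1, i+1)]; then take max(V_cont, immediate exercise) for American.
  V(3,0) = exp(-r*dt) * [p*0.000000 + (1-p)*0.000000] = 0.000000; exercise = 0.000000; V(3,0) = max -> 0.000000
  V(3,1) = exp(-r*dt) * [p*0.000000 + (1-p)*4.500000] = 2.209708; exercise = 0.000000; V(3,1) = max -> 2.209708
  V(3,2) = exp(-r*dt) * [p*4.500000 + (1-p)*34.928766] = 19.366079; exercise = 21.109022; V(3,2) = max -> 21.109022
  V(3,3) = exp(-r*dt) * [p*34.928766 + (1-p)*55.995451] = 44.684713; exercise = 46.427656; V(3,3) = max -> 46.427656
  V(2,0) = exp(-r*dt) * [p*0.000000 + (1-p)*2.209708] = 1.085069; exercise = 0.000000; V(2,0) = max -> 1.085069
  V(2,1) = exp(-r*dt) * [p*2.209708 + (1-p)*21.109022] = 11.452899; exercise = 4.500000; V(2,1) = max -> 11.452899
  V(2,2) = exp(-r*dt) * [p*21.109022 + (1-p)*46.427656] = 33.185823; exercise = 34.928766; V(2,2) = max -> 34.928766
  V(1,0) = exp(-r*dt) * [p*1.085069 + (1-p)*11.452899] = 6.157863; exercise = 0.000000; V(1,0) = max -> 6.157863
  V(1,1) = exp(-r*dt) * [p*11.452899 + (1-p)*34.928766] = 22.787583; exercise = 21.109022; V(1,1) = max -> 22.787583
  V(0,0) = exp(-r*dt) * [p*6.157863 + (1-p)*22.787583] = 14.220026; exercise = 4.500000; V(0,0) = max -> 14.220026

Answer: Price = V(0,0) = 14.2200


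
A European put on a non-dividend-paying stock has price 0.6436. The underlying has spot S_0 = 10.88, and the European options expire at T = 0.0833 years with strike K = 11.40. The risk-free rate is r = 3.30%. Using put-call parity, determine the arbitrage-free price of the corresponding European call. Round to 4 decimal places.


Put-call parity: C - P = S_0 * exp(-qT) - K * exp(-rT).
S_0 * exp(-qT) = 10.8800 * 1.00000000 = 10.88000000
K * exp(-rT) = 11.4000 * 0.99725487 = 11.36870557
C = P + S*exp(-qT) - K*exp(-rT)
C = 0.6436 + 10.88000000 - 11.36870557 = 0.1549

Answer: Call price = 0.1549


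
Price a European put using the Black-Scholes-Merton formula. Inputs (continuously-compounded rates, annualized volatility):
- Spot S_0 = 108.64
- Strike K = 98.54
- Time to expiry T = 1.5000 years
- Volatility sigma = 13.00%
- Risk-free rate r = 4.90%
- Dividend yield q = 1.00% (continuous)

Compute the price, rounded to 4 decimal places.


Answer: Price = 1.3604

Derivation:
d1 = (ln(S/K) + (r - q + 0.5*sigma^2) * T) / (sigma * sqrt(T)) = 1.05988860
d2 = d1 - sigma * sqrt(T) = 0.90067177
exp(-rT) = 0.92913615; exp(-qT) = 0.98511194
P = K * exp(-rT) * N(-d2) - S_0 * exp(-qT) * N(-d1)
N(-d1) = 0.14459764; N(-d2) = 0.18388143
P = 98.5400 * 0.92913615 * 0.18388143 - 108.6400 * 0.98511194 * 0.14459764 = 1.3604


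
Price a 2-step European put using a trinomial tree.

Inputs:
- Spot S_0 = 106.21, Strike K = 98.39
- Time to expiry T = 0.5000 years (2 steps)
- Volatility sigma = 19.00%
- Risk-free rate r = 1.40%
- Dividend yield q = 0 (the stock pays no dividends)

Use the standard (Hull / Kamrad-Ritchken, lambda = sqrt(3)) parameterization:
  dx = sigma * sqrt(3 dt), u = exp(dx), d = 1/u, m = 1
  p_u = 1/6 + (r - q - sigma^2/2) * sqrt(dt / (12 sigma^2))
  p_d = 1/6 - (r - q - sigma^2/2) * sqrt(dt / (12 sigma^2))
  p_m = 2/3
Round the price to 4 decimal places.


Answer: Price = V(0,0) = 2.4925

Derivation:
dt = T/N = 0.250000; dx = sigma*sqrt(3*dt) = 0.164545
u = exp(dx) = 1.178856; d = 1/u = 0.848280
p_u = 0.163590, p_m = 0.666667, p_d = 0.169743
Discount per step: exp(-r*dt) = 0.996506
Stock lattice S(k, j) with j the centered position index:
  k=0: S(0,+0) = 106.2100
  k=1: S(1,-1) = 90.0958; S(1,+0) = 106.2100; S(1,+1) = 125.2063
  k=2: S(2,-2) = 76.4264; S(2,-1) = 90.0958; S(2,+0) = 106.2100; S(2,+1) = 125.2063; S(2,+2) = 147.6003
Terminal payoffs V(N, j) = max(K - S_T, 0):
  V(2,-2) = 21.963567; V(2,-1) = 8.294210; V(2,+0) = 0.000000; V(2,+1) = 0.000000; V(2,+2) = 0.000000
Backward induction: V(k, j) = exp(-r*dt) * [p_u * V(k+1, j+1) + p_m * V(k+1, j) + p_d * V(k+1, j-1)]
  V(1,-1) = exp(-r*dt) * [p_u*0.000000 + p_m*8.294210 + p_d*21.963567] = 9.225297
  V(1,+0) = exp(-r*dt) * [p_u*0.000000 + p_m*0.000000 + p_d*8.294210] = 1.402968
  V(1,+1) = exp(-r*dt) * [p_u*0.000000 + p_m*0.000000 + p_d*0.000000] = 0.000000
  V(0,+0) = exp(-r*dt) * [p_u*0.000000 + p_m*1.402968 + p_d*9.225297] = 2.492506


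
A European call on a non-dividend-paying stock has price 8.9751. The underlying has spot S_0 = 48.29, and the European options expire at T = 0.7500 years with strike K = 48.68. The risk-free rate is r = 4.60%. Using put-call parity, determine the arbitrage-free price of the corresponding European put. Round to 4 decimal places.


Put-call parity: C - P = S_0 * exp(-qT) - K * exp(-rT).
S_0 * exp(-qT) = 48.2900 * 1.00000000 = 48.29000000
K * exp(-rT) = 48.6800 * 0.96608834 = 47.02918038
P = C - S*exp(-qT) + K*exp(-rT)
P = 8.9751 - 48.29000000 + 47.02918038 = 7.7143

Answer: Put price = 7.7143


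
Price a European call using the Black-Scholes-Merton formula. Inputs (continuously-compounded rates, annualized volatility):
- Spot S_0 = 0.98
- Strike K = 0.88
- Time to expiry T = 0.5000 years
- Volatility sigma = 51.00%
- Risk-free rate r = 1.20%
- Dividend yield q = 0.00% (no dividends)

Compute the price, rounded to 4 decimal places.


Answer: Price = 0.1918

Derivation:
d1 = (ln(S/K) + (r - q + 0.5*sigma^2) * T) / (sigma * sqrt(T)) = 0.49540640
d2 = d1 - sigma * sqrt(T) = 0.13478194
exp(-rT) = 0.99401796; exp(-qT) = 1.00000000
C = S_0 * exp(-qT) * N(d1) - K * exp(-rT) * N(d2)
N(d1) = 0.68984336; N(d2) = 0.55360786
C = 0.9800 * 1.00000000 * 0.68984336 - 0.8800 * 0.99401796 * 0.55360786 = 0.1918


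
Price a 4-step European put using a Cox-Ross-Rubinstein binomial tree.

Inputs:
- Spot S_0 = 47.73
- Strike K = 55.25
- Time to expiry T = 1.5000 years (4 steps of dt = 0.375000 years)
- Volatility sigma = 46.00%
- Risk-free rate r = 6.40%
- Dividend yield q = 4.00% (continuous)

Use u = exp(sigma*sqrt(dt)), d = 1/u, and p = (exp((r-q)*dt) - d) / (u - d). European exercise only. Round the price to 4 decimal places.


dt = T/N = 0.375000
u = exp(sigma*sqrt(dt)) = 1.325370; d = 1/u = 0.754507
p = (exp((r-q)*dt) - d) / (u - d) = 0.445876
Discount per step: exp(-r*dt) = 0.976286
Stock lattice S(k, i) with i counting down-moves:
  k=0: S(0,0) = 47.7300
  k=1: S(1,0) = 63.2599; S(1,1) = 36.0126
  k=2: S(2,0) = 83.8427; S(2,1) = 47.7300; S(2,2) = 27.1717
  k=3: S(3,0) = 111.1226; S(3,1) = 63.2599; S(3,2) = 36.0126; S(3,3) = 20.5013
  k=4: S(4,0) = 147.2785; S(4,1) = 83.8427; S(4,2) = 47.7300; S(4,3) = 27.1717; S(4,4) = 15.4683
Terminal payoffs V(N, i) = max(K - S_T, 0):
  V(4,0) = 0.000000; V(4,1) = 0.000000; V(4,2) = 7.520000; V(4,3) = 28.078259; V(4,4) = 39.781668
Backward induction: V(k, i) = exp(-r*dt) * [p * V(k+1, i) + (1-p) * V(k+1, i+1)].
  V(3,0) = exp(-r*dt) * [p*0.000000 + (1-p)*0.000000] = 0.000000
  V(3,1) = exp(-r*dt) * [p*0.000000 + (1-p)*7.520000] = 4.068195
  V(3,2) = exp(-r*dt) * [p*7.520000 + (1-p)*28.078259] = 18.463346
  V(3,3) = exp(-r*dt) * [p*28.078259 + (1-p)*39.781668] = 33.743753
  V(2,0) = exp(-r*dt) * [p*0.000000 + (1-p)*4.068195] = 2.200826
  V(2,1) = exp(-r*dt) * [p*4.068195 + (1-p)*18.463346] = 11.759258
  V(2,2) = exp(-r*dt) * [p*18.463346 + (1-p)*33.743753] = 26.291947
  V(1,0) = exp(-r*dt) * [p*2.200826 + (1-p)*11.759258] = 7.319588
  V(1,1) = exp(-r*dt) * [p*11.759258 + (1-p)*26.291947] = 19.342339
  V(0,0) = exp(-r*dt) * [p*7.319588 + (1-p)*19.342339] = 13.650118

Answer: Price = V(0,0) = 13.6501


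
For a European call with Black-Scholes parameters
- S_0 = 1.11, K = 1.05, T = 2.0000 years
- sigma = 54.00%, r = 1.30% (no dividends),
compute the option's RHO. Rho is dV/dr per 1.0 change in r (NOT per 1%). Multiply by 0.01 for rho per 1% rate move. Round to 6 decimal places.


d1 = 0.4886498746; d2 = -0.2750254491
phi(d1) = 0.3540461939; exp(-qT) = 1.0000000000; exp(-rT) = 0.9743350896
N(d2) = 0.3916483432
Rho = K*T*exp(-rT)*N(d2) = 1.0500 * 2.0000 * 0.9743350896 * 0.3916483432 = 0.801353

Answer: Rho = 0.801353


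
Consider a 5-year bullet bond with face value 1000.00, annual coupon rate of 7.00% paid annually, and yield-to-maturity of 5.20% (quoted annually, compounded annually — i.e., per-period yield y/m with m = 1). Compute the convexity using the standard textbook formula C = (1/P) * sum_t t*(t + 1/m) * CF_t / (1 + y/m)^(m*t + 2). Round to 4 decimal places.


Answer: Convexity = 22.8853

Derivation:
Coupon per period c = face * coupon_rate / m = 70.000000
Periods per year m = 1; per-period yield y/m = 0.052000
Number of cashflows N = 5
Cashflows (t years, CF_t, discount factor 1/(1+y/m)^(m*t), PV):
  t = 1.0000: CF_t = 70.000000, DF = 0.950570, PV = 66.539924
  t = 2.0000: CF_t = 70.000000, DF = 0.903584, PV = 63.250878
  t = 3.0000: CF_t = 70.000000, DF = 0.858920, PV = 60.124409
  t = 4.0000: CF_t = 70.000000, DF = 0.816464, PV = 57.152480
  t = 5.0000: CF_t = 1070.000000, DF = 0.776106, PV = 830.433917
Price P = sum_t PV_t = 1077.501608
Convexity numerator sum_t t*(t + 1/m) * CF_t / (1+y/m)^(m*t + 2):
  t = 1.0000: term = 120.248818
  t = 2.0000: term = 342.914880
  t = 3.0000: term = 651.929430
  t = 4.0000: term = 1032.841303
  t = 5.0000: term = 22511.003406
Convexity = (1/P) * sum = 24658.937837 / 1077.501608 = 22.885291


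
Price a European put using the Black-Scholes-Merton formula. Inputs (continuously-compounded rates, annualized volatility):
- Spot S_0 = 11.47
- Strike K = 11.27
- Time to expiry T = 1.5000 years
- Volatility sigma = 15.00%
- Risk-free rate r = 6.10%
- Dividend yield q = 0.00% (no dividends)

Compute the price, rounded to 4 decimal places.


d1 = (ln(S/K) + (r - q + 0.5*sigma^2) * T) / (sigma * sqrt(T)) = 0.68566989
d2 = d1 - sigma * sqrt(T) = 0.50195816
exp(-rT) = 0.91256132; exp(-qT) = 1.00000000
P = K * exp(-rT) * N(-d2) - S_0 * exp(-qT) * N(-d1)
N(-d1) = 0.24646065; N(-d2) = 0.30784847
P = 11.2700 * 0.91256132 * 0.30784847 - 11.4700 * 1.00000000 * 0.24646065 = 0.3392

Answer: Price = 0.3392


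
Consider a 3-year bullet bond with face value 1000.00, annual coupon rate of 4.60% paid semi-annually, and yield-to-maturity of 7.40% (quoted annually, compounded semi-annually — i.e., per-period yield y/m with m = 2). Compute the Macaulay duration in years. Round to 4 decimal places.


Answer: Macaulay duration = 2.8287 years

Derivation:
Coupon per period c = face * coupon_rate / m = 23.000000
Periods per year m = 2; per-period yield y/m = 0.037000
Number of cashflows N = 6
Cashflows (t years, CF_t, discount factor 1/(1+y/m)^(m*t), PV):
  t = 0.5000: CF_t = 23.000000, DF = 0.964320, PV = 22.179364
  t = 1.0000: CF_t = 23.000000, DF = 0.929913, PV = 21.388007
  t = 1.5000: CF_t = 23.000000, DF = 0.896734, PV = 20.624886
  t = 2.0000: CF_t = 23.000000, DF = 0.864739, PV = 19.888994
  t = 2.5000: CF_t = 23.000000, DF = 0.833885, PV = 19.179357
  t = 3.0000: CF_t = 1023.000000, DF = 0.804132, PV = 822.627257
Price P = sum_t PV_t = 925.887866
Macaulay numerator sum_t t * PV_t:
  t * PV_t at t = 0.5000: 11.089682
  t * PV_t at t = 1.0000: 21.388007
  t * PV_t at t = 1.5000: 30.937330
  t * PV_t at t = 2.0000: 39.777987
  t * PV_t at t = 2.5000: 47.948394
  t * PV_t at t = 3.0000: 2467.881771
Macaulay duration D = (sum_t t * PV_t) / P = 2619.023171 / 925.887866 = 2.828661


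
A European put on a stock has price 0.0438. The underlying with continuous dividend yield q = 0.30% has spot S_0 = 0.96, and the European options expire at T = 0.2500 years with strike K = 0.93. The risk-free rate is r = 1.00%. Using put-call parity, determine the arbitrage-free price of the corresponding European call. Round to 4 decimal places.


Answer: Call price = 0.0754

Derivation:
Put-call parity: C - P = S_0 * exp(-qT) - K * exp(-rT).
S_0 * exp(-qT) = 0.9600 * 0.99925028 = 0.95928027
K * exp(-rT) = 0.9300 * 0.99750312 = 0.92767790
C = P + S*exp(-qT) - K*exp(-rT)
C = 0.0438 + 0.95928027 - 0.92767790 = 0.0754


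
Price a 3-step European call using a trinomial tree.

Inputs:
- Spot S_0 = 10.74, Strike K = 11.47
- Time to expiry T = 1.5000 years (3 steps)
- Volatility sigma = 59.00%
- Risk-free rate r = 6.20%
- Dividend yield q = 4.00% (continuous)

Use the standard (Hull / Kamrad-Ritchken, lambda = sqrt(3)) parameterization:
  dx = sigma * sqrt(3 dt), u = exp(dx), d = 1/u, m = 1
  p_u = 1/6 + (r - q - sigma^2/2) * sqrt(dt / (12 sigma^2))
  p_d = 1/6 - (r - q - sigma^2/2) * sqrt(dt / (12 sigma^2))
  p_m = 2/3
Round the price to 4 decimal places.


dt = T/N = 0.500000; dx = sigma*sqrt(3*dt) = 0.722599
u = exp(dx) = 2.059781; d = 1/u = 0.485489
p_u = 0.114061, p_m = 0.666667, p_d = 0.219272
Discount per step: exp(-r*dt) = 0.969476
Stock lattice S(k, j) with j the centered position index:
  k=0: S(0,+0) = 10.7400
  k=1: S(1,-1) = 5.2141; S(1,+0) = 10.7400; S(1,+1) = 22.1220
  k=2: S(2,-2) = 2.5314; S(2,-1) = 5.2141; S(2,+0) = 10.7400; S(2,+1) = 22.1220; S(2,+2) = 45.5666
  k=3: S(3,-3) = 1.2290; S(3,-2) = 2.5314; S(3,-1) = 5.2141; S(3,+0) = 10.7400; S(3,+1) = 22.1220; S(3,+2) = 45.5666; S(3,+3) = 93.8571
Terminal payoffs V(N, j) = max(S_T - K, 0):
  V(3,-3) = 0.000000; V(3,-2) = 0.000000; V(3,-1) = 0.000000; V(3,+0) = 0.000000; V(3,+1) = 10.652044; V(3,+2) = 34.096556; V(3,+3) = 82.387109
Backward induction: V(k, j) = exp(-r*dt) * [p_u * V(k+1, j+1) + p_m * V(k+1, j) + p_d * V(k+1, j-1)]
  V(2,-2) = exp(-r*dt) * [p_u*0.000000 + p_m*0.000000 + p_d*0.000000] = 0.000000
  V(2,-1) = exp(-r*dt) * [p_u*0.000000 + p_m*0.000000 + p_d*0.000000] = 0.000000
  V(2,+0) = exp(-r*dt) * [p_u*10.652044 + p_m*0.000000 + p_d*0.000000] = 1.177901
  V(2,+1) = exp(-r*dt) * [p_u*34.096556 + p_m*10.652044 + p_d*0.000000] = 10.654988
  V(2,+2) = exp(-r*dt) * [p_u*82.387109 + p_m*34.096556 + p_d*10.652044] = 33.411933
  V(1,-1) = exp(-r*dt) * [p_u*1.177901 + p_m*0.000000 + p_d*0.000000] = 0.130252
  V(1,+0) = exp(-r*dt) * [p_u*10.654988 + p_m*1.177901 + p_d*0.000000] = 1.939524
  V(1,+1) = exp(-r*dt) * [p_u*33.411933 + p_m*10.654988 + p_d*1.177901] = 10.831581
  V(0,+0) = exp(-r*dt) * [p_u*10.831581 + p_m*1.939524 + p_d*0.130252] = 2.478990

Answer: Price = V(0,0) = 2.4790


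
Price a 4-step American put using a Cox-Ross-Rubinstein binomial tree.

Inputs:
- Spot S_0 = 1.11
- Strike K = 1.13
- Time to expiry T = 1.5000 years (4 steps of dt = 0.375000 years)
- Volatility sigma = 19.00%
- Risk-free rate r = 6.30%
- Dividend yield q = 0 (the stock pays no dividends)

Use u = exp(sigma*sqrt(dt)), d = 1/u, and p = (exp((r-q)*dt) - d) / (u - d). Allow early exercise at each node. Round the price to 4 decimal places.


dt = T/N = 0.375000
u = exp(sigma*sqrt(dt)) = 1.123390; d = 1/u = 0.890163
p = (exp((r-q)*dt) - d) / (u - d) = 0.573447
Discount per step: exp(-r*dt) = 0.976652
Stock lattice S(k, i) with i counting down-moves:
  k=0: S(0,0) = 1.1100
  k=1: S(1,0) = 1.2470; S(1,1) = 0.9881
  k=2: S(2,0) = 1.4008; S(2,1) = 1.1100; S(2,2) = 0.8796
  k=3: S(3,0) = 1.5737; S(3,1) = 1.2470; S(3,2) = 0.9881; S(3,3) = 0.7829
  k=4: S(4,0) = 1.7678; S(4,1) = 1.4008; S(4,2) = 1.1100; S(4,3) = 0.8796; S(4,4) = 0.6969
Terminal payoffs V(N, i) = max(K - S_T, 0):
  V(4,0) = 0.000000; V(4,1) = 0.000000; V(4,2) = 0.020000; V(4,3) = 0.250447; V(4,4) = 0.433051
Backward induction: V(k, i) = exp(-r*dt) * [p * V(k+1, i) + (1-p) * V(k+1, i+1)]; then take max(V_cont, immediate exercise) for American.
  V(3,0) = exp(-r*dt) * [p*0.000000 + (1-p)*0.000000] = 0.000000; exercise = 0.000000; V(3,0) = max -> 0.000000
  V(3,1) = exp(-r*dt) * [p*0.000000 + (1-p)*0.020000] = 0.008332; exercise = 0.000000; V(3,1) = max -> 0.008332
  V(3,2) = exp(-r*dt) * [p*0.020000 + (1-p)*0.250447] = 0.115536; exercise = 0.141919; V(3,2) = max -> 0.141919
  V(3,3) = exp(-r*dt) * [p*0.250447 + (1-p)*0.433051] = 0.320671; exercise = 0.347055; V(3,3) = max -> 0.347055
  V(2,0) = exp(-r*dt) * [p*0.000000 + (1-p)*0.008332] = 0.003471; exercise = 0.000000; V(2,0) = max -> 0.003471
  V(2,1) = exp(-r*dt) * [p*0.008332 + (1-p)*0.141919] = 0.063789; exercise = 0.020000; V(2,1) = max -> 0.063789
  V(2,2) = exp(-r*dt) * [p*0.141919 + (1-p)*0.347055] = 0.224064; exercise = 0.250447; V(2,2) = max -> 0.250447
  V(1,0) = exp(-r*dt) * [p*0.003471 + (1-p)*0.063789] = 0.028518; exercise = 0.000000; V(1,0) = max -> 0.028518
  V(1,1) = exp(-r*dt) * [p*0.063789 + (1-p)*0.250447] = 0.140060; exercise = 0.141919; V(1,1) = max -> 0.141919
  V(0,0) = exp(-r*dt) * [p*0.028518 + (1-p)*0.141919] = 0.075094; exercise = 0.020000; V(0,0) = max -> 0.075094

Answer: Price = V(0,0) = 0.0751


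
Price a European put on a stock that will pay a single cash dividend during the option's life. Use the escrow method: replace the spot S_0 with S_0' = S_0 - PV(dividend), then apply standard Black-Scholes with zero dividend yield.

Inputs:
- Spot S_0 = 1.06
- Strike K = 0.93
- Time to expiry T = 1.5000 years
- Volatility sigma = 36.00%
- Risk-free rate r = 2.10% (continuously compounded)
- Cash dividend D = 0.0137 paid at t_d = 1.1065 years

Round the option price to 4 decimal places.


PV(D) = D * exp(-r * t_d) = 0.0137 * 0.97703139 = 0.01338533
S_0' = S_0 - PV(D) = 1.0600 - 0.01338533 = 1.04661467
d1 = (ln(S_0'/K) + (r + sigma^2/2)*T) / (sigma*sqrt(T)) = 0.55982527
d2 = d1 - sigma*sqrt(T) = 0.11891711
exp(-rT) = 0.96899096
N(-d1) = 0.28779931; N(-d2) = 0.45267051
P = K * exp(-rT) * N(-d2) - S_0' * N(-d1) = 0.9300 * 0.96899096 * 0.45267051 - 1.04661467 * 0.28779931 = 0.1067

Answer: Price = 0.1067


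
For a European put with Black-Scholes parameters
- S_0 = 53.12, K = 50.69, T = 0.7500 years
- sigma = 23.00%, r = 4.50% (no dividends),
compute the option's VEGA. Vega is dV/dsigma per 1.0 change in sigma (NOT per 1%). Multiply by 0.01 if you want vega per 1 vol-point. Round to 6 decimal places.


d1 = 0.5041139031; d2 = 0.3049280602
phi(d1) = 0.3513389167; exp(-qT) = 1.0000000000; exp(-rT) = 0.9668131777
Vega = S * exp(-qT) * phi(d1) * sqrt(T) = 53.1200 * 1.0000000000 * 0.3513389167 * 0.8660254038 = 16.162739

Answer: Vega = 16.162739
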